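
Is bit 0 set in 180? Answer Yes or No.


0b10110100, bit 0 = 0. No

No


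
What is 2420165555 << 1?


0b10010000010000001100101110110011 << 1 = 0b100100000100000011001011101100110 = 4840331110

4840331110


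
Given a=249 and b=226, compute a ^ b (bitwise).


249 ^ 226 = 27

27


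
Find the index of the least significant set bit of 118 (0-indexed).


0b1110110. Lowest set bit at position 1

1


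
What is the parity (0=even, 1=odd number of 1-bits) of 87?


0b1010111 has 5 ones => parity 1

1


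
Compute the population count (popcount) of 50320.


0b1100010010010000 has 5 set bits

5


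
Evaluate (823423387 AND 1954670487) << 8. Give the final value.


Step 1: 823423387 & 1954670487 = 805331347
Step 2: 805331347 << 8 = 206164824832

206164824832


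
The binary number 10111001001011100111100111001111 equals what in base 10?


10111001001011100111100111001111 in decimal = 3106830799

3106830799


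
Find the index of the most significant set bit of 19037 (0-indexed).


0b100101001011101. Highest set bit at position 14

14


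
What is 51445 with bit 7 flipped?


51445 ^ (1 << 7) = 51445 ^ 128 = 51317

51317


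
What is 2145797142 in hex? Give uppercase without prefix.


2145797142 = 7FE64416 hex

7FE64416


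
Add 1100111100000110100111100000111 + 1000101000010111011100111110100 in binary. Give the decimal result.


1100111100000110100111100000111 + 1000101000010111011100111110100 = 10101100100011110000100011111011 = 2895055099

2895055099


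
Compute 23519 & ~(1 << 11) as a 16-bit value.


23519 & ~(1 << 11) = 21471

21471


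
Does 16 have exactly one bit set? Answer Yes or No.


0b10000. Only one bit set => Yes

Yes


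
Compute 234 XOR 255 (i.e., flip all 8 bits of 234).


234 ^ 255 = 21

21


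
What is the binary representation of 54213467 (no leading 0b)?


54213467 = 11001110110011101101011011 in binary

11001110110011101101011011


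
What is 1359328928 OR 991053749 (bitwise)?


0b1010001000001011011011010100000 | 0b111011000100100100011110110101 = 0b1111011000101111111011110110101 = 2065168309

2065168309


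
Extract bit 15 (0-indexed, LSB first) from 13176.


0b11001101111000, position 15 = 0

0


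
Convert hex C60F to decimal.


C60F hex = 50703 decimal

50703


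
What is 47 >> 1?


0b101111 >> 1 = 0b10111 = 23

23


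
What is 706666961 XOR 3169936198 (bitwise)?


0b101010000111101110000111010001 ^ 0b10111100111100010110001101000110 = 0b10010110111011111000001010010111 = 2532278935

2532278935


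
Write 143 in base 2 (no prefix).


143 = 10001111 in binary

10001111


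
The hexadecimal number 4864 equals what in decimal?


4864 hex = 18532 decimal

18532


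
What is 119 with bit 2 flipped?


119 ^ (1 << 2) = 119 ^ 4 = 115

115


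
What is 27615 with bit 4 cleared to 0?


27615 & ~(1 << 4) = 27599

27599


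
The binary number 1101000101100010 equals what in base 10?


1101000101100010 in decimal = 53602

53602


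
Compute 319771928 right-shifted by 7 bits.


0b10011000011110101010100011000 >> 7 = 0b1001100001111010101010 = 2498218

2498218


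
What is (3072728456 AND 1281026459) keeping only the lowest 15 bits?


Step 1: 3072728456 & 1281026459 = 67242376
Step 2: 67242376 & 32767 = 2440

2440


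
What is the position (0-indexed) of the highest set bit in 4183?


0b1000001010111. Highest set bit at position 12

12


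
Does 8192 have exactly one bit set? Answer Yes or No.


0b10000000000000. Only one bit set => Yes

Yes


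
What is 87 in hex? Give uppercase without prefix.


87 = 57 hex

57


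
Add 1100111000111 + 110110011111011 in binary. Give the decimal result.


1100111000111 + 110110011111011 = 1000011011000010 = 34498

34498


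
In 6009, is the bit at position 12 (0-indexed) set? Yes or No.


0b1011101111001, bit 12 = 1. Yes

Yes


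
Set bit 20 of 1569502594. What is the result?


1569502594 | (1 << 20) = 1569502594 | 1048576 = 1570551170

1570551170


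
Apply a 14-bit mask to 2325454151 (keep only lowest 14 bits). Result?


2325454151 & 16383 = 7495

7495


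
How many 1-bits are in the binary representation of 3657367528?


0b11011001111111101111111111101000 has 24 set bits

24


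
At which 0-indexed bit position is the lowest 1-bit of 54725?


0b1101010111000101. Lowest set bit at position 0

0


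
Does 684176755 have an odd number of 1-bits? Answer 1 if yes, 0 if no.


0b101000110001111011010101110011 has 17 ones => parity 1

1


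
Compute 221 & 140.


0b11011101 & 0b10001100 = 0b10001100 = 140

140


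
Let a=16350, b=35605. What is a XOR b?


16350 ^ 35605 = 46283

46283


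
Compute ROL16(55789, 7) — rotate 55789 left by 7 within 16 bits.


Rotate 0b1101100111101101 left by 7 (16-bit) = 0b1111011011101100 = 63212

63212


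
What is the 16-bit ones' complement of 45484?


45484 ^ 65535 = 20051

20051


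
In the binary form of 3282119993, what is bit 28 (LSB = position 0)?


0b11000011101000010010110100111001, position 28 = 0

0


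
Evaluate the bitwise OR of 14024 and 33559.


0b11011011001000 | 0b1000001100010111 = 0b1011011111011111 = 47071

47071


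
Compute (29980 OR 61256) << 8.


Step 1: 29980 | 61256 = 65372
Step 2: 65372 << 8 = 16735232

16735232


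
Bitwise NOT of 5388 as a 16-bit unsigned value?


~0b1010100001100 = 0b1110101011110011 = 60147 (16-bit unsigned)

60147


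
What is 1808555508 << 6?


0b1101011110011000101110111110100 << 6 = 0b1101011110011000101110111110100000000 = 115747552512

115747552512


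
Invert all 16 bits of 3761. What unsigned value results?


3761 ^ 65535 = 61774

61774


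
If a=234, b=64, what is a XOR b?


234 ^ 64 = 170

170


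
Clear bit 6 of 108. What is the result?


108 & ~(1 << 6) = 44

44


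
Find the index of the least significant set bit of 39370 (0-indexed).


0b1001100111001010. Lowest set bit at position 1

1


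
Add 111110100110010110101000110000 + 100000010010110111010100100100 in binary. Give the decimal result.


111110100110010110101000110000 + 100000010010110111010100100100 = 1011110111001001101111101010100 = 1592057684

1592057684


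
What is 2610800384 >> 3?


0b10011011100111011010011100000000 >> 3 = 0b10011011100111011010011100000 = 326350048

326350048


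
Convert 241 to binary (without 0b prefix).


241 = 11110001 in binary

11110001


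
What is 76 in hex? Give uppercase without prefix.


76 = 4C hex

4C


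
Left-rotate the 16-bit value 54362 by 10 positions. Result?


Rotate 0b1101010001011010 left by 10 (16-bit) = 0b110101101010001 = 27473

27473


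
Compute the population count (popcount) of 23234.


0b101101011000010 has 7 set bits

7


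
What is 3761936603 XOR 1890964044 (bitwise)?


0b11100000001110101001100011011011 ^ 0b1110000101101011101001001001100 = 0b10010000100011110100101010010111 = 2425309847

2425309847


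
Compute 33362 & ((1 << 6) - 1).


33362 & 63 = 18

18


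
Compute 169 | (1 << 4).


169 | (1 << 4) = 169 | 16 = 185

185


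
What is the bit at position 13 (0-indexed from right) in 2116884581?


0b1111110001011010001100001100101, position 13 = 0

0


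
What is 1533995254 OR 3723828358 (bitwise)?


0b1011011011011101110100011110110 | 0b11011101111101010001110010000110 = 0b11011111111111111111110011110110 = 3758095606

3758095606


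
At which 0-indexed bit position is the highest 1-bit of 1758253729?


0b1101000110011001101001010100001. Highest set bit at position 30

30


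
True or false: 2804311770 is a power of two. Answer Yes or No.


0b10100111001001100110011011011010. Multiple bits set => No

No


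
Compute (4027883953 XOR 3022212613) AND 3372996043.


Step 1: 4027883953 ^ 3022212613 = 1144516532
Step 2: 1144516532 & 3372996043 = 1073988992

1073988992


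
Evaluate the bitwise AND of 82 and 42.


0b1010010 & 0b101010 = 0b10 = 2

2


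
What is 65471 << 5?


0b1111111110111111 << 5 = 0b111111111011111100000 = 2095072

2095072


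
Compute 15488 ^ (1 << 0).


15488 ^ (1 << 0) = 15488 ^ 1 = 15489

15489


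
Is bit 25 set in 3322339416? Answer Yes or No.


0b11000110000001101110000001011000, bit 25 = 1. Yes

Yes


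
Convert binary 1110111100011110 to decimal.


1110111100011110 in decimal = 61214

61214


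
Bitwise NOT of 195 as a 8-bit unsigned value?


~0b11000011 = 0b111100 = 60 (8-bit unsigned)

60


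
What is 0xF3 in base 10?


F3 hex = 243 decimal

243


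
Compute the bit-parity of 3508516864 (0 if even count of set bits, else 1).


0b11010001000111111011100000000000 has 13 ones => parity 1

1


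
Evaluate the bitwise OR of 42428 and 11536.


0b1010010110111100 | 0b10110100010000 = 0b1010110110111100 = 44476

44476


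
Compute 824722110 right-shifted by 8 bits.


0b110001001010000100001010111110 >> 8 = 0b1100010010100001000010 = 3221570

3221570


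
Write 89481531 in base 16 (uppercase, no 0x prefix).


89481531 = 555613B hex

555613B


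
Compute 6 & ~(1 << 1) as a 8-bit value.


6 & ~(1 << 1) = 4

4


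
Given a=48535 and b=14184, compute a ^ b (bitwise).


48535 ^ 14184 = 35583

35583


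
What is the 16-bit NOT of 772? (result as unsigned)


~0b1100000100 = 0b1111110011111011 = 64763 (16-bit unsigned)

64763


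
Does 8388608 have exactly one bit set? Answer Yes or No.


0b100000000000000000000000. Only one bit set => Yes

Yes


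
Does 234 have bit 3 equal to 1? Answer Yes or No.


0b11101010, bit 3 = 1. Yes

Yes


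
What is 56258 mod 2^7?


56258 & 127 = 66

66


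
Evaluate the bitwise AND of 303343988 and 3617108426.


0b10010000101001010100101110100 & 0b11010111100110001011000111001010 = 0b10010000100001010000101000000 = 303079744

303079744


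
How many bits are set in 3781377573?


0b11100001011000110011111000100101 has 16 set bits

16


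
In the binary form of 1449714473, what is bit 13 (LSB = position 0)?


0b1010110011010001110001100101001, position 13 = 1

1


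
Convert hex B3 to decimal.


B3 hex = 179 decimal

179


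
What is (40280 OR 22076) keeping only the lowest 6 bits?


Step 1: 40280 | 22076 = 57212
Step 2: 57212 & 63 = 60

60


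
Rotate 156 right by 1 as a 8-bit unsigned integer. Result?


Rotate 0b10011100 right by 1 (8-bit) = 0b1001110 = 78

78


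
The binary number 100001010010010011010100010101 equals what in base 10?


100001010010010011010100010101 in decimal = 558445845

558445845


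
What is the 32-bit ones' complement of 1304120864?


1304120864 ^ 4294967295 = 2990846431

2990846431


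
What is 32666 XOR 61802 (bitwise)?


0b111111110011010 ^ 0b1111000101101010 = 0b1000111011110000 = 36592

36592


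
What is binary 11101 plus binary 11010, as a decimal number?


11101 + 11010 = 110111 = 55

55


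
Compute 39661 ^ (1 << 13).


39661 ^ (1 << 13) = 39661 ^ 8192 = 47853

47853


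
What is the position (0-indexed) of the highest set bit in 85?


0b1010101. Highest set bit at position 6

6


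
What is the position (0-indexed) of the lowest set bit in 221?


0b11011101. Lowest set bit at position 0

0


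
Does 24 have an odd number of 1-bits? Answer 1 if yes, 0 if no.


0b11000 has 2 ones => parity 0

0


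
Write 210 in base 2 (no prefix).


210 = 11010010 in binary

11010010


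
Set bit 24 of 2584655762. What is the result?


2584655762 | (1 << 24) = 2584655762 | 16777216 = 2601432978

2601432978


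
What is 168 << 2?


0b10101000 << 2 = 0b1010100000 = 672

672


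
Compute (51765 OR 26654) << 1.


Step 1: 51765 | 26654 = 59967
Step 2: 59967 << 1 = 119934

119934


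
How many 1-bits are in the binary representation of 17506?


0b100010001100010 has 5 set bits

5


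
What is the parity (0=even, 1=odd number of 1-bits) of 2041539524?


0b1111001101011110110101111000100 has 19 ones => parity 1

1


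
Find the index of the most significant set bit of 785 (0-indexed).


0b1100010001. Highest set bit at position 9

9


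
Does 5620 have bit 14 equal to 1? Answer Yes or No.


0b1010111110100, bit 14 = 0. No

No


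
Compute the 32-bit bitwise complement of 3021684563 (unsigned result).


~0b10110100000110110011111101010011 = 0b1001011111001001100000010101100 = 1273282732 (32-bit unsigned)

1273282732


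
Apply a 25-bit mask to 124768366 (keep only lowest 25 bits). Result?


124768366 & 33554431 = 24105070

24105070


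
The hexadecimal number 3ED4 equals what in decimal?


3ED4 hex = 16084 decimal

16084


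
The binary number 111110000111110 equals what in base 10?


111110000111110 in decimal = 31806

31806


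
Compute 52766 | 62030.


0b1100111000011110 | 0b1111001001001110 = 0b1111111001011110 = 65118

65118


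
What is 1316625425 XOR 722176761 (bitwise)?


0b1001110011110100001110000010001 ^ 0b101011000010111000101011111001 = 0b1100101011100011001011011101000 = 1701943016

1701943016


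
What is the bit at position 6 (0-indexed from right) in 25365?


0b110001100010101, position 6 = 0

0


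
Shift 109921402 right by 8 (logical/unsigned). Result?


0b110100011010100010001111010 >> 8 = 0b1101000110101000100 = 429380

429380


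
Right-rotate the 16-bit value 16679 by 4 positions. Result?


Rotate 0b100000100100111 right by 4 (16-bit) = 0b111010000010010 = 29714

29714


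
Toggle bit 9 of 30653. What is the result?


30653 ^ (1 << 9) = 30653 ^ 512 = 30141

30141


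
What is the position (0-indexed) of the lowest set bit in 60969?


0b1110111000101001. Lowest set bit at position 0

0


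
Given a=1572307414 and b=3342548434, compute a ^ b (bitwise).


1572307414 ^ 3342548434 = 2592914436

2592914436


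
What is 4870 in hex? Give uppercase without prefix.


4870 = 1306 hex

1306


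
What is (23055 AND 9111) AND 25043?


Step 1: 23055 & 9111 = 519
Step 2: 519 & 25043 = 3

3


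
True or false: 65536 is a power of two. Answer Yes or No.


0b10000000000000000. Only one bit set => Yes

Yes


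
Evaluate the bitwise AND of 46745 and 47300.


0b1011011010011001 & 0b1011100011000100 = 0b1011000010000000 = 45184

45184


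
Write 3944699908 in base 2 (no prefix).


3944699908 = 11101011000111110101100000000100 in binary

11101011000111110101100000000100


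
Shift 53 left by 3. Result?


0b110101 << 3 = 0b110101000 = 424

424


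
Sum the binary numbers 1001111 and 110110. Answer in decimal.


1001111 + 110110 = 10000101 = 133

133


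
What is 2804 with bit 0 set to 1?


2804 | (1 << 0) = 2804 | 1 = 2805

2805


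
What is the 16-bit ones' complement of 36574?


36574 ^ 65535 = 28961

28961


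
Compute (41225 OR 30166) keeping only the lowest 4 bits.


Step 1: 41225 | 30166 = 62943
Step 2: 62943 & 15 = 15

15


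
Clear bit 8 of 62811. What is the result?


62811 & ~(1 << 8) = 62555

62555


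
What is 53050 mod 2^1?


53050 & 1 = 0

0


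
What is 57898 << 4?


0b1110001000101010 << 4 = 0b11100010001010100000 = 926368

926368


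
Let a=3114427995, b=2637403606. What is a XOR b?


3114427995 ^ 2637403606 = 613544845

613544845


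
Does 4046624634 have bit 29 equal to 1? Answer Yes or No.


0b11110001001100101001011101111010, bit 29 = 1. Yes

Yes


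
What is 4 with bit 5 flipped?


4 ^ (1 << 5) = 4 ^ 32 = 36

36


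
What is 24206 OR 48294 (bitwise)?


0b101111010001110 | 0b1011110010100110 = 0b1111111010101110 = 65198

65198


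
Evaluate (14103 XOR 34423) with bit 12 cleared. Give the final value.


Step 1: 14103 ^ 34423 = 45408
Step 2: 45408 & ~(1 << 12) = 41312

41312


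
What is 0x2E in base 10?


2E hex = 46 decimal

46


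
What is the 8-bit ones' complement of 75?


75 ^ 255 = 180

180


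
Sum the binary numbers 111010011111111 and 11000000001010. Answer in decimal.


111010011111111 + 11000000001010 = 1010010100001001 = 42249

42249


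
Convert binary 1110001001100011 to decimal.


1110001001100011 in decimal = 57955

57955


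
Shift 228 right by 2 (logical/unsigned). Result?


0b11100100 >> 2 = 0b111001 = 57

57


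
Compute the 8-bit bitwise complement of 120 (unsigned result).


~0b1111000 = 0b10000111 = 135 (8-bit unsigned)

135


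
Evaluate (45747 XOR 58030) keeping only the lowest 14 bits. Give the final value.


Step 1: 45747 ^ 58030 = 20509
Step 2: 20509 & 16383 = 4125

4125


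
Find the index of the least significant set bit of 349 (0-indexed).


0b101011101. Lowest set bit at position 0

0


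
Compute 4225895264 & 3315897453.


0b11111011111000100000101101100000 & 0b11000101101001001001010001101101 = 0b11000001101000000000000001100000 = 3248488544

3248488544


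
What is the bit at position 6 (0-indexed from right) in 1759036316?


0b1101000110110001100001110011100, position 6 = 0

0


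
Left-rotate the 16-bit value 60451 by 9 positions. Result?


Rotate 0b1110110000100011 left by 9 (16-bit) = 0b100011111011000 = 18392

18392


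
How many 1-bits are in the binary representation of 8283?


0b10000001011011 has 6 set bits

6


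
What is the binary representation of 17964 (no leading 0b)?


17964 = 100011000101100 in binary

100011000101100


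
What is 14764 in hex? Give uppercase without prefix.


14764 = 39AC hex

39AC


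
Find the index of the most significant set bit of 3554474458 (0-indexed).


0b11010011110111001111100111011010. Highest set bit at position 31

31


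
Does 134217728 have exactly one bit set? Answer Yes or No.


0b1000000000000000000000000000. Only one bit set => Yes

Yes


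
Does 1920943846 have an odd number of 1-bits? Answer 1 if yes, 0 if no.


0b1110010011111110100011011100110 has 19 ones => parity 1

1


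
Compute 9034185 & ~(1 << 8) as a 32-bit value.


9034185 & ~(1 << 8) = 9033929

9033929


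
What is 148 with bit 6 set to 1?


148 | (1 << 6) = 148 | 64 = 212

212


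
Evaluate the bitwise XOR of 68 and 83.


0b1000100 ^ 0b1010011 = 0b10111 = 23

23


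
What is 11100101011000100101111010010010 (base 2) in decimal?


11100101011000100101111010010010 in decimal = 3848429202

3848429202


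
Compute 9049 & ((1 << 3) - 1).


9049 & 7 = 1

1


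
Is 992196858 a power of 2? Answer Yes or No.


0b111011001000111011100011111010. Multiple bits set => No

No


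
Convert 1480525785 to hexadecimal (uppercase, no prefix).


1480525785 = 583F07D9 hex

583F07D9


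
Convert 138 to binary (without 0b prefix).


138 = 10001010 in binary

10001010


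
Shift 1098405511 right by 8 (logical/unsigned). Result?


0b1000001011110000101011010000111 >> 8 = 0b10000010111100001010110 = 4290646

4290646


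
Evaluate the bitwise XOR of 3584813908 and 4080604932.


0b11010101101010111110101101010100 ^ 0b11110011001110010001011100000100 = 0b100110100100101111110001010000 = 647167056

647167056


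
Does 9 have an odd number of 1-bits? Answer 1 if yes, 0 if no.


0b1001 has 2 ones => parity 0

0


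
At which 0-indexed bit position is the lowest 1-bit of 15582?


0b11110011011110. Lowest set bit at position 1

1


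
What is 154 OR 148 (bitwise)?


0b10011010 | 0b10010100 = 0b10011110 = 158

158


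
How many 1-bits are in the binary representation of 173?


0b10101101 has 5 set bits

5


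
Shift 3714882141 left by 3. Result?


0b11011101011011001001101001011101 << 3 = 0b11011101011011001001101001011101000 = 29719057128

29719057128


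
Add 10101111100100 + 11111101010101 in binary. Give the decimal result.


10101111100100 + 11111101010101 = 110101100111001 = 27449

27449


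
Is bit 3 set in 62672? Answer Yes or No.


0b1111010011010000, bit 3 = 0. No

No


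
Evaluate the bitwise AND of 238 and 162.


0b11101110 & 0b10100010 = 0b10100010 = 162

162


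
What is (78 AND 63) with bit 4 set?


Step 1: 78 & 63 = 14
Step 2: 14 | (1 << 4) = 14 | 16 = 30

30


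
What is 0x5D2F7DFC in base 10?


5D2F7DFC hex = 1563393532 decimal

1563393532


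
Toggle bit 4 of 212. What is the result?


212 ^ (1 << 4) = 212 ^ 16 = 196

196


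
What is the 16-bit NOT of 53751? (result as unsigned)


~0b1101000111110111 = 0b10111000001000 = 11784 (16-bit unsigned)

11784


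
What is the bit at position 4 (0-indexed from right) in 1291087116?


0b1001100111101000110110100001100, position 4 = 0

0


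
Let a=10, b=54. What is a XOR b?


10 ^ 54 = 60

60


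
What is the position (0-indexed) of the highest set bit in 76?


0b1001100. Highest set bit at position 6

6


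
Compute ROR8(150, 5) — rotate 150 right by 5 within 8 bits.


Rotate 0b10010110 right by 5 (8-bit) = 0b10110100 = 180

180


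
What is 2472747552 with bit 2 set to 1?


2472747552 | (1 << 2) = 2472747552 | 4 = 2472747556

2472747556


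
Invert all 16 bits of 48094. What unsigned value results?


48094 ^ 65535 = 17441

17441


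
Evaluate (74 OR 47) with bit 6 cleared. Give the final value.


Step 1: 74 | 47 = 111
Step 2: 111 & ~(1 << 6) = 47

47


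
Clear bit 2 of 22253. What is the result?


22253 & ~(1 << 2) = 22249

22249


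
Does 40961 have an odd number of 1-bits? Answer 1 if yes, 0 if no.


0b1010000000000001 has 3 ones => parity 1

1


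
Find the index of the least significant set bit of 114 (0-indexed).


0b1110010. Lowest set bit at position 1

1


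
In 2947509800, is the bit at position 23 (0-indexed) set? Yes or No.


0b10101111101011110110111000101000, bit 23 = 1. Yes

Yes


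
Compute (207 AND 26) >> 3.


Step 1: 207 & 26 = 10
Step 2: 10 >> 3 = 1

1


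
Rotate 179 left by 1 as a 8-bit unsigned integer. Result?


Rotate 0b10110011 left by 1 (8-bit) = 0b1100111 = 103

103


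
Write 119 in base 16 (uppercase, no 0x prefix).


119 = 77 hex

77


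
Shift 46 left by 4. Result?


0b101110 << 4 = 0b1011100000 = 736

736


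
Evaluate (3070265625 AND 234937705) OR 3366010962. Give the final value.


Step 1: 3070265625 & 234937705 = 100698377
Step 2: 100698377 | 3366010962 = 3466709339

3466709339


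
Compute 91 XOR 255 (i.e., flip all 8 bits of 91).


91 ^ 255 = 164

164


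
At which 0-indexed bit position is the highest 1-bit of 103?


0b1100111. Highest set bit at position 6

6


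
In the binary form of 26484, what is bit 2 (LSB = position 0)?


0b110011101110100, position 2 = 1

1


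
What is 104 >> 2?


0b1101000 >> 2 = 0b11010 = 26

26


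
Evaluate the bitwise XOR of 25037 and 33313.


0b110000111001101 ^ 0b1000001000100001 = 0b1110001111101100 = 58348

58348


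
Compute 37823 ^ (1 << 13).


37823 ^ (1 << 13) = 37823 ^ 8192 = 46015

46015


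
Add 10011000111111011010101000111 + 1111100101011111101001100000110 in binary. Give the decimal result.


10011000111111011010101000111 + 1111100101011111101001100000110 = 10001111110011111000100001001101 = 2412742733

2412742733


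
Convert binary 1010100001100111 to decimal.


1010100001100111 in decimal = 43111

43111


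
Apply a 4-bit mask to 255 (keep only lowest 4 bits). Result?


255 & 15 = 15

15


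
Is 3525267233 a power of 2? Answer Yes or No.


0b11010010000111110100111100100001. Multiple bits set => No

No


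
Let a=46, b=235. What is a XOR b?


46 ^ 235 = 197

197


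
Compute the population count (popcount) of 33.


0b100001 has 2 set bits

2


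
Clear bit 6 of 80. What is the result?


80 & ~(1 << 6) = 16

16


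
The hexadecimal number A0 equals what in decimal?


A0 hex = 160 decimal

160


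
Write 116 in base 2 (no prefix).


116 = 1110100 in binary

1110100


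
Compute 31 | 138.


0b11111 | 0b10001010 = 0b10011111 = 159

159


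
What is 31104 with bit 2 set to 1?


31104 | (1 << 2) = 31104 | 4 = 31108

31108


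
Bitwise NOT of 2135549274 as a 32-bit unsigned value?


~0b1111111010010011110010101011010 = 0b10000000101101100001101010100101 = 2159418021 (32-bit unsigned)

2159418021


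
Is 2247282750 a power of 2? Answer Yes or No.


0b10000101111100101101000000111110. Multiple bits set => No

No


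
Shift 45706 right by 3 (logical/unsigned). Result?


0b1011001010001010 >> 3 = 0b1011001010001 = 5713

5713


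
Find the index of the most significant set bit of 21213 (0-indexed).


0b101001011011101. Highest set bit at position 14

14


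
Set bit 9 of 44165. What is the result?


44165 | (1 << 9) = 44165 | 512 = 44677

44677


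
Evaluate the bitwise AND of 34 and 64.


0b100010 & 0b1000000 = 0b0 = 0

0


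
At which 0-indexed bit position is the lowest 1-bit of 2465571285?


0b10010010111101011010000111010101. Lowest set bit at position 0

0


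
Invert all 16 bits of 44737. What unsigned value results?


44737 ^ 65535 = 20798

20798


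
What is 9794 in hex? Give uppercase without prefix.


9794 = 2642 hex

2642


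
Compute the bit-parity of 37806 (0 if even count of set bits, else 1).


0b1001001110101110 has 9 ones => parity 1

1


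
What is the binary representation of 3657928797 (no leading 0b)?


3657928797 = 11011010000001111001000001011101 in binary

11011010000001111001000001011101


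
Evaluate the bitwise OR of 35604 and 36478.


0b1000101100010100 | 0b1000111001111110 = 0b1000111101111110 = 36734

36734


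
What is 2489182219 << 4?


0b10010100010111011110100000001011 << 4 = 0b100101000101110111101000000010110000 = 39826915504

39826915504


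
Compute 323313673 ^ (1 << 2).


323313673 ^ (1 << 2) = 323313673 ^ 4 = 323313677

323313677


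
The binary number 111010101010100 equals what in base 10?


111010101010100 in decimal = 30036

30036


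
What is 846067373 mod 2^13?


846067373 & 8191 = 5805

5805


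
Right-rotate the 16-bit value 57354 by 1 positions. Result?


Rotate 0b1110000000001010 right by 1 (16-bit) = 0b111000000000101 = 28677

28677


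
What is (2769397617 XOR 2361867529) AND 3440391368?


Step 1: 2769397617 ^ 2361867529 = 701930104
Step 2: 701930104 & 3440391368 = 152047688

152047688


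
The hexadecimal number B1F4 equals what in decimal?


B1F4 hex = 45556 decimal

45556


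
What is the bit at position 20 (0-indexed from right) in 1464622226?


0b1010111010011000101110010010010, position 20 = 0

0


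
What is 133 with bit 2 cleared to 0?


133 & ~(1 << 2) = 129

129


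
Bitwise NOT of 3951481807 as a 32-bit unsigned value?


~0b11101011100001101101001111001111 = 0b10100011110010010110000110000 = 343485488 (32-bit unsigned)

343485488


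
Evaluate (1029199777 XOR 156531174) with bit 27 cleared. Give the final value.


Step 1: 1029199777 ^ 156531174 = 873213511
Step 2: 873213511 & ~(1 << 27) = 873213511

873213511


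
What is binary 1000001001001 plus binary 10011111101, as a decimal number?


1000001001001 + 10011111101 = 1010101000110 = 5446

5446


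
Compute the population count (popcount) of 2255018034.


0b10000110011010001101100000110010 has 13 set bits

13


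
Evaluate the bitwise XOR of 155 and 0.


0b10011011 ^ 0b0 = 0b10011011 = 155

155


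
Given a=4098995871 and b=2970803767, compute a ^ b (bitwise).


4098995871 ^ 2970803767 = 1162045608

1162045608


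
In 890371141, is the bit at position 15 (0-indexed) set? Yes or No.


0b110101000100011111110001000101, bit 15 = 1. Yes

Yes


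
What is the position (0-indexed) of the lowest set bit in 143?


0b10001111. Lowest set bit at position 0

0


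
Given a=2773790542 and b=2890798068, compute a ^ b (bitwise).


2773790542 ^ 2890798068 = 152747194

152747194


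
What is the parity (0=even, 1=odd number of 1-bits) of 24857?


0b110000100011001 has 6 ones => parity 0

0


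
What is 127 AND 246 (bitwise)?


0b1111111 & 0b11110110 = 0b1110110 = 118

118


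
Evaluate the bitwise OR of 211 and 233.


0b11010011 | 0b11101001 = 0b11111011 = 251

251


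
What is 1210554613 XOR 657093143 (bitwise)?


0b1001000001001111001100011110101 ^ 0b100111001010100111001000010111 = 0b1101111000011011110101011100010 = 1863183074

1863183074


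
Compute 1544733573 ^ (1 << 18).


1544733573 ^ (1 << 18) = 1544733573 ^ 262144 = 1544995717

1544995717


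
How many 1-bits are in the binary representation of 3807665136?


0b11100010111101000101101111110000 has 18 set bits

18


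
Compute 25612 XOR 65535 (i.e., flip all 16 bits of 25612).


25612 ^ 65535 = 39923

39923


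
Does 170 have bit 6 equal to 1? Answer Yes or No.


0b10101010, bit 6 = 0. No

No


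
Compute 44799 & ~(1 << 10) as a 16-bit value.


44799 & ~(1 << 10) = 43775

43775


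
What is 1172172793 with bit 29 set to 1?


1172172793 | (1 << 29) = 1172172793 | 536870912 = 1709043705

1709043705


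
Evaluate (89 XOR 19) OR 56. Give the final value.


Step 1: 89 ^ 19 = 74
Step 2: 74 | 56 = 122

122


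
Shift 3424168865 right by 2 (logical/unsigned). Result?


0b11001100000110001010101110100001 >> 2 = 0b110011000001100010101011101000 = 856042216

856042216


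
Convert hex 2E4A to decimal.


2E4A hex = 11850 decimal

11850


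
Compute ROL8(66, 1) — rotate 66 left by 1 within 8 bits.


Rotate 0b1000010 left by 1 (8-bit) = 0b10000100 = 132

132


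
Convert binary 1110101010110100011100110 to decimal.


1110101010110100011100110 in decimal = 30763238

30763238


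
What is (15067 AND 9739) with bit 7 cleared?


Step 1: 15067 & 9739 = 8715
Step 2: 8715 & ~(1 << 7) = 8715

8715


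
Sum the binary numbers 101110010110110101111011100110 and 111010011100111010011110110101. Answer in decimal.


101110010110110101111011100110 + 111010011100111010011110110101 = 1101000110011110000011010011011 = 1758398107

1758398107


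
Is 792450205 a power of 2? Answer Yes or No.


0b101111001110111101010010011101. Multiple bits set => No

No


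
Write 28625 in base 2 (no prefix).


28625 = 110111111010001 in binary

110111111010001


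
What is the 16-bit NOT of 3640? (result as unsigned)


~0b111000111000 = 0b1111000111000111 = 61895 (16-bit unsigned)

61895


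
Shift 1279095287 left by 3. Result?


0b1001100001111010111000111110111 << 3 = 0b1001100001111010111000111110111000 = 10232762296

10232762296


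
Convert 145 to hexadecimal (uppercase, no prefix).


145 = 91 hex

91


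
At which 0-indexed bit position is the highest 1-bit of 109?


0b1101101. Highest set bit at position 6

6


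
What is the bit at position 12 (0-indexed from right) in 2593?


0b101000100001, position 12 = 0

0


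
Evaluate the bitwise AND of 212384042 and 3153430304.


0b1100101010001011100100101010 & 0b10111011111101011000011100100000 = 0b1000101000001000000100100000 = 144736544

144736544


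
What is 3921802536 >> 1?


0b11101001110000011111010100101000 >> 1 = 0b1110100111000001111101010010100 = 1960901268

1960901268


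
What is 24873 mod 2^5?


24873 & 31 = 9

9


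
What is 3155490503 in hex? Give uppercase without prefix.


3155490503 = BC14F6C7 hex

BC14F6C7


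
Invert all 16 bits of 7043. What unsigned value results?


7043 ^ 65535 = 58492

58492


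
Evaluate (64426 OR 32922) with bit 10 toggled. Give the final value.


Step 1: 64426 | 32922 = 64442
Step 2: 64442 ^ (1 << 10) = 64442 ^ 1024 = 65466

65466


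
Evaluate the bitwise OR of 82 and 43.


0b1010010 | 0b101011 = 0b1111011 = 123

123


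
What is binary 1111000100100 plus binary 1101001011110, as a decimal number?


1111000100100 + 1101001011110 = 11100010000010 = 14466

14466


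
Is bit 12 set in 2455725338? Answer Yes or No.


0b10010010010111110110010100011010, bit 12 = 0. No

No


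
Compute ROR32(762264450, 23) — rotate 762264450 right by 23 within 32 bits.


Rotate 0b101101011011110011101110000010 right by 23 (32-bit) = 0b11011110011101110000010001011010 = 3732341850

3732341850


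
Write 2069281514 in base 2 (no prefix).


2069281514 = 1111011010101101011101011101010 in binary

1111011010101101011101011101010


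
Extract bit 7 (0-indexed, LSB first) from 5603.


0b1010111100011, position 7 = 1

1


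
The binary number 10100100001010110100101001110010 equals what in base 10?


10100100001010110100101001110010 in decimal = 2754300530

2754300530


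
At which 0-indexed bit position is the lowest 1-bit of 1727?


0b11010111111. Lowest set bit at position 0

0


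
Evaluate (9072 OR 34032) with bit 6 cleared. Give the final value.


Step 1: 9072 | 34032 = 42992
Step 2: 42992 & ~(1 << 6) = 42928

42928


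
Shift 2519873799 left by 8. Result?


0b10010110001100100011100100000111 << 8 = 0b1001011000110010001110010000011100000000 = 645087692544

645087692544


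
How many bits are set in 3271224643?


0b11000010111110101110110101000011 has 18 set bits

18


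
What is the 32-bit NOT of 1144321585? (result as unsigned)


~0b1000100001101001111011000110001 = 0b10111011110010110000100111001110 = 3150645710 (32-bit unsigned)

3150645710


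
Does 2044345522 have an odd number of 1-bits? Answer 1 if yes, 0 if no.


0b1111001110110100011110010110010 has 18 ones => parity 0

0


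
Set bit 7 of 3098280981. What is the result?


3098280981 | (1 << 7) = 3098280981 | 128 = 3098281109

3098281109


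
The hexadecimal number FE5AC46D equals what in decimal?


FE5AC46D hex = 4267361389 decimal

4267361389


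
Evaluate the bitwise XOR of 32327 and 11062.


0b111111001000111 ^ 0b10101100110110 = 0b101010101110001 = 21873

21873


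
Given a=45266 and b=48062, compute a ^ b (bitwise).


45266 ^ 48062 = 2924

2924


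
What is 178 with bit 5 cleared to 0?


178 & ~(1 << 5) = 146

146


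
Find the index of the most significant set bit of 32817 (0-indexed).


0b1000000000110001. Highest set bit at position 15

15


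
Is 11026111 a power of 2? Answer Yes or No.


0b101010000011111010111111. Multiple bits set => No

No


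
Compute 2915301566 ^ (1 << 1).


2915301566 ^ (1 << 1) = 2915301566 ^ 2 = 2915301564

2915301564


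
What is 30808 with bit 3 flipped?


30808 ^ (1 << 3) = 30808 ^ 8 = 30800

30800


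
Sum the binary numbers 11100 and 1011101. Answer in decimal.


11100 + 1011101 = 1111001 = 121

121


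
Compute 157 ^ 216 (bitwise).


0b10011101 ^ 0b11011000 = 0b1000101 = 69

69


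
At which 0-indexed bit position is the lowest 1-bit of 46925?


0b1011011101001101. Lowest set bit at position 0

0


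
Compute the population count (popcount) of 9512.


0b10010100101000 has 5 set bits

5


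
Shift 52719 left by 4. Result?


0b1100110111101111 << 4 = 0b11001101111011110000 = 843504

843504


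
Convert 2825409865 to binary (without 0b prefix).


2825409865 = 10101000011010000101010101001001 in binary

10101000011010000101010101001001


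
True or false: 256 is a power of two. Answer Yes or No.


0b100000000. Only one bit set => Yes

Yes


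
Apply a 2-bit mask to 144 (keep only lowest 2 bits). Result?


144 & 3 = 0

0


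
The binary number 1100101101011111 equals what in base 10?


1100101101011111 in decimal = 52063

52063


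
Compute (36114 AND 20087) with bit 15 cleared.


Step 1: 36114 & 20087 = 3090
Step 2: 3090 & ~(1 << 15) = 3090

3090


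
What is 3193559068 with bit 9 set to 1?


3193559068 | (1 << 9) = 3193559068 | 512 = 3193559580

3193559580


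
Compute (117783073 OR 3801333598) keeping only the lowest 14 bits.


Step 1: 117783073 | 3801333598 = 3885481855
Step 2: 3885481855 & 16383 = 16255

16255


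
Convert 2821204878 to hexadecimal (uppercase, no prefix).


2821204878 = A8282B8E hex

A8282B8E


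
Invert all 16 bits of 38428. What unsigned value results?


38428 ^ 65535 = 27107

27107


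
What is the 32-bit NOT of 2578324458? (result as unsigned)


~0b10011001101011100001101111101010 = 0b1100110010100011110010000010101 = 1716642837 (32-bit unsigned)

1716642837


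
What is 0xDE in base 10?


DE hex = 222 decimal

222


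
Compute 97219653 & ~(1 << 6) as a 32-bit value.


97219653 & ~(1 << 6) = 97219589

97219589


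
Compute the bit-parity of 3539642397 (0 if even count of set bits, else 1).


0b11010010111110101010100000011101 has 17 ones => parity 1

1


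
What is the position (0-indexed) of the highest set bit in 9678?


0b10010111001110. Highest set bit at position 13

13


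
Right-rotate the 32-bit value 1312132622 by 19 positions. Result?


Rotate 0b1001110001101011000111000001110 right by 19 (32-bit) = 0b10110001110000011100100111000110 = 2982267334

2982267334


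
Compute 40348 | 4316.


0b1001110110011100 | 0b1000011011100 = 0b1001110111011100 = 40412

40412


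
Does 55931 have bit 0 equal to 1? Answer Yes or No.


0b1101101001111011, bit 0 = 1. Yes

Yes


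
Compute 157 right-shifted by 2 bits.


0b10011101 >> 2 = 0b100111 = 39

39


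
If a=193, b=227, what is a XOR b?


193 ^ 227 = 34

34


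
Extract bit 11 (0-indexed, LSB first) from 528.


0b1000010000, position 11 = 0

0


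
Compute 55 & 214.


0b110111 & 0b11010110 = 0b10110 = 22

22


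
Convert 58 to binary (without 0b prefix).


58 = 111010 in binary

111010


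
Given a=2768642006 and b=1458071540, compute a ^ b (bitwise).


2768642006 ^ 1458071540 = 4092491810

4092491810


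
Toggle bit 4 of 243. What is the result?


243 ^ (1 << 4) = 243 ^ 16 = 227

227


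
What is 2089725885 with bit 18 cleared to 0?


2089725885 & ~(1 << 18) = 2089463741

2089463741


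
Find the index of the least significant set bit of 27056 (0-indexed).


0b110100110110000. Lowest set bit at position 4

4


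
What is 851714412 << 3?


0b110010110001000010000101101100 << 3 = 0b110010110001000010000101101100000 = 6813715296

6813715296


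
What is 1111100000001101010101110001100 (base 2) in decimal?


1111100000001101010101110001100 in decimal = 2080811916

2080811916


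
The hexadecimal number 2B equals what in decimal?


2B hex = 43 decimal

43


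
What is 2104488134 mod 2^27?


2104488134 & 134217727 = 91222214

91222214


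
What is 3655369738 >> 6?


0b11011001111000001000010000001010 >> 6 = 0b11011001111000001000010000 = 57115152

57115152


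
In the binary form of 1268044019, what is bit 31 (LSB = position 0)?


0b1001011100101001101000011110011, position 31 = 0

0


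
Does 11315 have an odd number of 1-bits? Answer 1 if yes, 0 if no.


0b10110000110011 has 7 ones => parity 1

1
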